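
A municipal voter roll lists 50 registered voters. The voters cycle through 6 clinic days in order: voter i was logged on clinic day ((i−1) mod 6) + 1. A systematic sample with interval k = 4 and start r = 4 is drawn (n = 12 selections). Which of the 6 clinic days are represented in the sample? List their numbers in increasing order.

Consecutive selections differ by k = 4, so their clinic day numbers differ by 4 mod 6 = 4.
gcd(4, 6) = 2, so the sample visits 6/2 = 3 distinct residues mod 6.
Start 4 is clinic day 4; the clinic days hit are 2, 4, 6.

2, 4, 6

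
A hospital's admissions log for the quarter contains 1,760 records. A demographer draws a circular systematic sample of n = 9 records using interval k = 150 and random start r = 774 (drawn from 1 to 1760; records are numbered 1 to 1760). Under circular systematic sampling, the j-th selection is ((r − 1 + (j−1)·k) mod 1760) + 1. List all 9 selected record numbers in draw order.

Selection 1: 774
Selection 2: 774 + 150 = 924
Selection 3: 924 + 150 = 1074
Selection 4: 1074 + 150 = 1224
Selection 5: 1224 + 150 = 1374
Selection 6: 1374 + 150 = 1524
Selection 7: 1524 + 150 = 1674
Selection 8: 1674 + 150 = 1824 → 1824 − 1760 = 64
Selection 9: 64 + 150 = 214

774, 924, 1074, 1224, 1374, 1524, 1674, 64, 214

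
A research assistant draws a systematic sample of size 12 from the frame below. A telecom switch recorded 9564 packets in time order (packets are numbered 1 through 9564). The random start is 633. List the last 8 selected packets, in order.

k = N/n = 9564/12 = 797
5th selection = 633 + 4×797 = 3821
6th: 3821 + 797 = 4618
7th: 4618 + 797 = 5415
8th: 5415 + 797 = 6212
9th: 6212 + 797 = 7009
10th: 7009 + 797 = 7806
11th: 7806 + 797 = 8603
12th: 8603 + 797 = 9400

3821, 4618, 5415, 6212, 7009, 7806, 8603, 9400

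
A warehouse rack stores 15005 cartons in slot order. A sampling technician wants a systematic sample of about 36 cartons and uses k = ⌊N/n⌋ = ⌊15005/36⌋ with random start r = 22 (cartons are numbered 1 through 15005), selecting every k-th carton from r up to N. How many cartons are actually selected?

37

k = ⌊15005/36⌋ = 416
Achieved size = ⌊(15005 − 22)/416⌋ + 1 = ⌊14983/416⌋ + 1 = 36 + 1 = 37
(last selection: 22 + 36×416 = 14998 ≤ 15005; next would be 15414 > 15005)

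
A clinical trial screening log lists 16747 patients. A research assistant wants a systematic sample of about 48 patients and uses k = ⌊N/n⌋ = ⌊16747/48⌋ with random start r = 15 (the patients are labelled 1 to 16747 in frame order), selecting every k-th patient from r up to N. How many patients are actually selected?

k = ⌊16747/48⌋ = 348
Achieved size = ⌊(16747 − 15)/348⌋ + 1 = ⌊16732/348⌋ + 1 = 48 + 1 = 49
(last selection: 15 + 48×348 = 16719 ≤ 16747; next would be 17067 > 16747)

49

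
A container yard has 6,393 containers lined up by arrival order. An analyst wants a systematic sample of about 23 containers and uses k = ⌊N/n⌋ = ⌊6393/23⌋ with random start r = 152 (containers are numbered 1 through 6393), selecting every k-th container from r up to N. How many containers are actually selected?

k = ⌊6393/23⌋ = 277
Achieved size = ⌊(6393 − 152)/277⌋ + 1 = ⌊6241/277⌋ + 1 = 22 + 1 = 23
(last selection: 152 + 22×277 = 6246 ≤ 6393; next would be 6523 > 6393)

23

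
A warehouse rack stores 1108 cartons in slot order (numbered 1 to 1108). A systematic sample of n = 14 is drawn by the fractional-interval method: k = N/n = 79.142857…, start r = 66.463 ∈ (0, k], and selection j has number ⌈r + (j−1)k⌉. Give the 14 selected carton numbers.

j=1: r + 0k = 66.463 → ⌈·⌉ = 67
j=2: r + 1k = 145.605857… → ⌈·⌉ = 146
j=3: r + 2k = 224.748714… → ⌈·⌉ = 225
j=4: r + 3k = 303.891571… → ⌈·⌉ = 304
j=5: r + 4k = 383.034428… → ⌈·⌉ = 384
j=6: r + 5k = 462.177285… → ⌈·⌉ = 463
j=7: r + 6k = 541.320142… → ⌈·⌉ = 542
j=8: r + 7k = 620.463 → ⌈·⌉ = 621
j=9: r + 8k = 699.605857… → ⌈·⌉ = 700
j=10: r + 9k = 778.748714… → ⌈·⌉ = 779
j=11: r + 10k = 857.891571… → ⌈·⌉ = 858
j=12: r + 11k = 937.034428… → ⌈·⌉ = 938
j=13: r + 12k = 1016.177285… → ⌈·⌉ = 1017
j=14: r + 13k = 1095.320142… → ⌈·⌉ = 1096

67, 146, 225, 304, 384, 463, 542, 621, 700, 779, 858, 938, 1017, 1096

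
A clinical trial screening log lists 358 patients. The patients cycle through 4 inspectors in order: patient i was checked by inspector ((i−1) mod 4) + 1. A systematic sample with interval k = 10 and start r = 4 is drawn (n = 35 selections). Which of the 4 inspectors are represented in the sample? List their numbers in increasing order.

Consecutive selections differ by k = 10, so their inspector numbers differ by 10 mod 4 = 2.
gcd(10, 4) = 2, so the sample visits 4/2 = 2 distinct residues mod 4.
Start 4 is inspector 4; the inspectors hit are 2, 4.

2, 4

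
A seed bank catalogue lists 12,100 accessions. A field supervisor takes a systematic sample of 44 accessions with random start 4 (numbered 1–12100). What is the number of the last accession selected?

11829

k = 12100/44 = 275
44th selection = r + (44−1)·k = 4 + 43×275 = 4 + 11825 = 11829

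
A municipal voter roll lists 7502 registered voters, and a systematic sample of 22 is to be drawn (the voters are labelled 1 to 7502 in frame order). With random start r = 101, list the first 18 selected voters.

101, 442, 783, 1124, 1465, 1806, 2147, 2488, 2829, 3170, 3511, 3852, 4193, 4534, 4875, 5216, 5557, 5898

k = N/n = 7502/22 = 341
voter 1: 101
voter 2: 101 + 341 = 442
voter 3: 442 + 341 = 783
voter 4: 783 + 341 = 1124
voter 5: 1124 + 341 = 1465
voter 6: 1465 + 341 = 1806
voter 7: 1806 + 341 = 2147
voter 8: 2147 + 341 = 2488
voter 9: 2488 + 341 = 2829
voter 10: 2829 + 341 = 3170
voter 11: 3170 + 341 = 3511
voter 12: 3511 + 341 = 3852
voter 13: 3852 + 341 = 4193
voter 14: 4193 + 341 = 4534
voter 15: 4534 + 341 = 4875
voter 16: 4875 + 341 = 5216
voter 17: 5216 + 341 = 5557
voter 18: 5557 + 341 = 5898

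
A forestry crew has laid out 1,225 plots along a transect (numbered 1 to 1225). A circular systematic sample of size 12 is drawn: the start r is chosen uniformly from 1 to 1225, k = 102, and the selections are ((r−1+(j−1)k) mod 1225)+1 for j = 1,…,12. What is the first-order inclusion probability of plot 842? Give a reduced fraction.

For each position j, as r ranges over 1…1225 the j-th selection hits every plot exactly once, so plot 842 is selected for exactly 12 of the 1225 starts.
Inclusion probability = 12/1225.

12/1225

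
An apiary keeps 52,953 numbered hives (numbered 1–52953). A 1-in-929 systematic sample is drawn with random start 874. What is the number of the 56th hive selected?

51969

k = 929
56th selection = r + (56−1)·k = 874 + 55×929 = 874 + 51095 = 51969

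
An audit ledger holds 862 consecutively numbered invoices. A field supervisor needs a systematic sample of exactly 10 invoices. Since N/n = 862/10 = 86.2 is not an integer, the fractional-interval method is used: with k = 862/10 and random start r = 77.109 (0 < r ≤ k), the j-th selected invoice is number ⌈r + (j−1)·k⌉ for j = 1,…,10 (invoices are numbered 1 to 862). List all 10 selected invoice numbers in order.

78, 164, 250, 336, 422, 509, 595, 681, 767, 853

j=1: r + 0k = 77.109 → ⌈·⌉ = 78
j=2: r + 1k = 163.309 → ⌈·⌉ = 164
j=3: r + 2k = 249.509 → ⌈·⌉ = 250
j=4: r + 3k = 335.709 → ⌈·⌉ = 336
j=5: r + 4k = 421.909 → ⌈·⌉ = 422
j=6: r + 5k = 508.109 → ⌈·⌉ = 509
j=7: r + 6k = 594.309 → ⌈·⌉ = 595
j=8: r + 7k = 680.509 → ⌈·⌉ = 681
j=9: r + 8k = 766.709 → ⌈·⌉ = 767
j=10: r + 9k = 852.909 → ⌈·⌉ = 853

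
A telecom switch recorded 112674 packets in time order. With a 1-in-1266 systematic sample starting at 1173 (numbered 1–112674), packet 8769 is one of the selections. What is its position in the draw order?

7

k = 1266
position = (8769 − 1173)/1266 + 1 = 7596/1266 + 1 = 6 + 1 = 7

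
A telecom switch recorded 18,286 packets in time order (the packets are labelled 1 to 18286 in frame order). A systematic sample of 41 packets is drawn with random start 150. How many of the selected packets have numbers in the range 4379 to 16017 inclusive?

26

k = 18286/41 = 446
First selection ≥ 4379: 150 + ⌈(4379−150)/446⌉·446 = 150 + 10×446 = 4610
Last selection ≤ 16017: 150 + ⌊(16017−150)/446⌋·446 = 150 + 35×446 = 15760
Count = 35 − 10 + 1 = 26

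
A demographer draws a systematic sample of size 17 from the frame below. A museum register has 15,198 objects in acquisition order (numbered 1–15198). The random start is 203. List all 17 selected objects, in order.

203, 1097, 1991, 2885, 3779, 4673, 5567, 6461, 7355, 8249, 9143, 10037, 10931, 11825, 12719, 13613, 14507

k = N/n = 15198/17 = 894
object 1: 203
object 2: 203 + 894 = 1097
object 3: 1097 + 894 = 1991
object 4: 1991 + 894 = 2885
object 5: 2885 + 894 = 3779
object 6: 3779 + 894 = 4673
object 7: 4673 + 894 = 5567
object 8: 5567 + 894 = 6461
object 9: 6461 + 894 = 7355
object 10: 7355 + 894 = 8249
object 11: 8249 + 894 = 9143
object 12: 9143 + 894 = 10037
object 13: 10037 + 894 = 10931
object 14: 10931 + 894 = 11825
object 15: 11825 + 894 = 12719
object 16: 12719 + 894 = 13613
object 17: 13613 + 894 = 14507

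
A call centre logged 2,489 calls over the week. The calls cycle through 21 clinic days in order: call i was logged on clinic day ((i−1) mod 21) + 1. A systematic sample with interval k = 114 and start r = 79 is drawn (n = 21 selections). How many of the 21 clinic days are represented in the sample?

7

Consecutive selections differ by k = 114, so their clinic day numbers differ by 114 mod 21 = 9.
gcd(114, 21) = 3, so the sample visits 21/3 = 7 distinct residues mod 21.
Start 79 is clinic day 16; the clinic days hit are 1, 4, 7, 10, 13, 16, 19.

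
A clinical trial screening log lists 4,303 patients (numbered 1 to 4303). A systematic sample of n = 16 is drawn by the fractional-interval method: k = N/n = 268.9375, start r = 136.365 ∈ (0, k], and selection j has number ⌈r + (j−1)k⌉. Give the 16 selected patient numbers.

j=1: r + 0k = 136.365 → ⌈·⌉ = 137
j=2: r + 1k = 405.3025 → ⌈·⌉ = 406
j=3: r + 2k = 674.24 → ⌈·⌉ = 675
j=4: r + 3k = 943.1775 → ⌈·⌉ = 944
j=5: r + 4k = 1212.115 → ⌈·⌉ = 1213
j=6: r + 5k = 1481.0525 → ⌈·⌉ = 1482
j=7: r + 6k = 1749.99 → ⌈·⌉ = 1750
j=8: r + 7k = 2018.9275 → ⌈·⌉ = 2019
j=9: r + 8k = 2287.865 → ⌈·⌉ = 2288
j=10: r + 9k = 2556.8025 → ⌈·⌉ = 2557
j=11: r + 10k = 2825.74 → ⌈·⌉ = 2826
j=12: r + 11k = 3094.6775 → ⌈·⌉ = 3095
j=13: r + 12k = 3363.615 → ⌈·⌉ = 3364
j=14: r + 13k = 3632.5525 → ⌈·⌉ = 3633
j=15: r + 14k = 3901.49 → ⌈·⌉ = 3902
j=16: r + 15k = 4170.4275 → ⌈·⌉ = 4171

137, 406, 675, 944, 1213, 1482, 1750, 2019, 2288, 2557, 2826, 3095, 3364, 3633, 3902, 4171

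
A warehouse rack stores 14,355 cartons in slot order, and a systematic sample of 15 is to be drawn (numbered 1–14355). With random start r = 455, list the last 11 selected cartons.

4283, 5240, 6197, 7154, 8111, 9068, 10025, 10982, 11939, 12896, 13853

k = N/n = 14355/15 = 957
5th selection = 455 + 4×957 = 4283
6th: 4283 + 957 = 5240
7th: 5240 + 957 = 6197
8th: 6197 + 957 = 7154
9th: 7154 + 957 = 8111
10th: 8111 + 957 = 9068
11th: 9068 + 957 = 10025
12th: 10025 + 957 = 10982
13th: 10982 + 957 = 11939
14th: 11939 + 957 = 12896
15th: 12896 + 957 = 13853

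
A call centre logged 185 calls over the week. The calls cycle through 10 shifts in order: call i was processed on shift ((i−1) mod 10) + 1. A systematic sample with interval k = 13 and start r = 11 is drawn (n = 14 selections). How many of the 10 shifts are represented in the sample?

10

Consecutive selections differ by k = 13, so their shift numbers differ by 13 mod 10 = 3.
gcd(13, 10) = 1, so the sample visits 10/1 = 10 distinct residues mod 10.
Start 11 is shift 1; the shifts hit are 1, 2, 3, 4, 5, 6, 7, 8, 9, 10.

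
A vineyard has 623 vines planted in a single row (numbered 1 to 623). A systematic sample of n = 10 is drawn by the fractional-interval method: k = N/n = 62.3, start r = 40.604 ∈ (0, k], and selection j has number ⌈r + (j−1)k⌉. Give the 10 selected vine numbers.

41, 103, 166, 228, 290, 353, 415, 477, 540, 602

j=1: r + 0k = 40.604 → ⌈·⌉ = 41
j=2: r + 1k = 102.904 → ⌈·⌉ = 103
j=3: r + 2k = 165.204 → ⌈·⌉ = 166
j=4: r + 3k = 227.504 → ⌈·⌉ = 228
j=5: r + 4k = 289.804 → ⌈·⌉ = 290
j=6: r + 5k = 352.104 → ⌈·⌉ = 353
j=7: r + 6k = 414.404 → ⌈·⌉ = 415
j=8: r + 7k = 476.704 → ⌈·⌉ = 477
j=9: r + 8k = 539.004 → ⌈·⌉ = 540
j=10: r + 9k = 601.304 → ⌈·⌉ = 602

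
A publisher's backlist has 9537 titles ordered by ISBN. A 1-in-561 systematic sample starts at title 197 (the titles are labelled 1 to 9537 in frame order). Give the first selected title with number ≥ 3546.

3563

k = 561
Steps past start: ⌈(3546 − 197)/561⌉ = ⌈3349/561⌉ = 6
Selected title: 197 + 6×561 = 3563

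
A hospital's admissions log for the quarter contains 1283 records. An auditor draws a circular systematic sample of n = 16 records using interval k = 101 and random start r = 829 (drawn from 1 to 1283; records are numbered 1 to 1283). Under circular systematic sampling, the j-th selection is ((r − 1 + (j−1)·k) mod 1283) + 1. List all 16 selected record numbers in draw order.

829, 930, 1031, 1132, 1233, 51, 152, 253, 354, 455, 556, 657, 758, 859, 960, 1061

Selection 1: 829
Selection 2: 829 + 101 = 930
Selection 3: 930 + 101 = 1031
Selection 4: 1031 + 101 = 1132
Selection 5: 1132 + 101 = 1233
Selection 6: 1233 + 101 = 1334 → 1334 − 1283 = 51
Selection 7: 51 + 101 = 152
Selection 8: 152 + 101 = 253
Selection 9: 253 + 101 = 354
Selection 10: 354 + 101 = 455
Selection 11: 455 + 101 = 556
Selection 12: 556 + 101 = 657
Selection 13: 657 + 101 = 758
Selection 14: 758 + 101 = 859
Selection 15: 859 + 101 = 960
Selection 16: 960 + 101 = 1061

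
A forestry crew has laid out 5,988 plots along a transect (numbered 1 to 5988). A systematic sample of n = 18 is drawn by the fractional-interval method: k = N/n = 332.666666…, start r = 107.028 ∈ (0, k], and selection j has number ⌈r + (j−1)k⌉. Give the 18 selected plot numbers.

108, 440, 773, 1106, 1438, 1771, 2104, 2436, 2769, 3102, 3434, 3767, 4100, 4432, 4765, 5098, 5430, 5763

j=1: r + 0k = 107.028 → ⌈·⌉ = 108
j=2: r + 1k = 439.694666… → ⌈·⌉ = 440
j=3: r + 2k = 772.361333… → ⌈·⌉ = 773
j=4: r + 3k = 1105.028 → ⌈·⌉ = 1106
j=5: r + 4k = 1437.694666… → ⌈·⌉ = 1438
j=6: r + 5k = 1770.361333… → ⌈·⌉ = 1771
j=7: r + 6k = 2103.028 → ⌈·⌉ = 2104
j=8: r + 7k = 2435.694666… → ⌈·⌉ = 2436
j=9: r + 8k = 2768.361333… → ⌈·⌉ = 2769
j=10: r + 9k = 3101.028 → ⌈·⌉ = 3102
j=11: r + 10k = 3433.694666… → ⌈·⌉ = 3434
j=12: r + 11k = 3766.361333… → ⌈·⌉ = 3767
j=13: r + 12k = 4099.028 → ⌈·⌉ = 4100
j=14: r + 13k = 4431.694666… → ⌈·⌉ = 4432
j=15: r + 14k = 4764.361333… → ⌈·⌉ = 4765
j=16: r + 15k = 5097.028 → ⌈·⌉ = 5098
j=17: r + 16k = 5429.694666… → ⌈·⌉ = 5430
j=18: r + 17k = 5762.361333… → ⌈·⌉ = 5763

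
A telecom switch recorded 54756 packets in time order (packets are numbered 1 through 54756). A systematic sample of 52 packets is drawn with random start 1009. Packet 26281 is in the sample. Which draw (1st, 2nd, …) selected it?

k = 54756/52 = 1053
position = (26281 − 1009)/1053 + 1 = 25272/1053 + 1 = 24 + 1 = 25

25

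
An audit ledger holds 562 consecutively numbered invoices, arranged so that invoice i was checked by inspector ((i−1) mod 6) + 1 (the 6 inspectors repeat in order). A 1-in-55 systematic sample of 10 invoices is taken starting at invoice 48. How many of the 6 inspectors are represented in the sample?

Consecutive selections differ by k = 55, so their inspector numbers differ by 55 mod 6 = 1.
gcd(55, 6) = 1, so the sample visits 6/1 = 6 distinct residues mod 6.
Start 48 is inspector 6; the inspectors hit are 1, 2, 3, 4, 5, 6.

6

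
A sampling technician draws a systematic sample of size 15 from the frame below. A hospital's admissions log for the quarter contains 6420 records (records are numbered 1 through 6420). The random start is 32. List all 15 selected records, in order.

32, 460, 888, 1316, 1744, 2172, 2600, 3028, 3456, 3884, 4312, 4740, 5168, 5596, 6024

k = N/n = 6420/15 = 428
record 1: 32
record 2: 32 + 428 = 460
record 3: 460 + 428 = 888
record 4: 888 + 428 = 1316
record 5: 1316 + 428 = 1744
record 6: 1744 + 428 = 2172
record 7: 2172 + 428 = 2600
record 8: 2600 + 428 = 3028
record 9: 3028 + 428 = 3456
record 10: 3456 + 428 = 3884
record 11: 3884 + 428 = 4312
record 12: 4312 + 428 = 4740
record 13: 4740 + 428 = 5168
record 14: 5168 + 428 = 5596
record 15: 5596 + 428 = 6024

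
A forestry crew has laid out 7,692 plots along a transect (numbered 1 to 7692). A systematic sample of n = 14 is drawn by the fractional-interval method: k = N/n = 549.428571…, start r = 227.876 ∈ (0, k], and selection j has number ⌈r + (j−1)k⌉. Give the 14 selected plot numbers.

j=1: r + 0k = 227.876 → ⌈·⌉ = 228
j=2: r + 1k = 777.304571… → ⌈·⌉ = 778
j=3: r + 2k = 1326.733142… → ⌈·⌉ = 1327
j=4: r + 3k = 1876.161714… → ⌈·⌉ = 1877
j=5: r + 4k = 2425.590285… → ⌈·⌉ = 2426
j=6: r + 5k = 2975.018857… → ⌈·⌉ = 2976
j=7: r + 6k = 3524.447428… → ⌈·⌉ = 3525
j=8: r + 7k = 4073.876 → ⌈·⌉ = 4074
j=9: r + 8k = 4623.304571… → ⌈·⌉ = 4624
j=10: r + 9k = 5172.733142… → ⌈·⌉ = 5173
j=11: r + 10k = 5722.161714… → ⌈·⌉ = 5723
j=12: r + 11k = 6271.590285… → ⌈·⌉ = 6272
j=13: r + 12k = 6821.018857… → ⌈·⌉ = 6822
j=14: r + 13k = 7370.447428… → ⌈·⌉ = 7371

228, 778, 1327, 1877, 2426, 2976, 3525, 4074, 4624, 5173, 5723, 6272, 6822, 7371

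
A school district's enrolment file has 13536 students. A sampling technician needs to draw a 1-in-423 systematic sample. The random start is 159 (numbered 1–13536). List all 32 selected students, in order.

159, 582, 1005, 1428, 1851, 2274, 2697, 3120, 3543, 3966, 4389, 4812, 5235, 5658, 6081, 6504, 6927, 7350, 7773, 8196, 8619, 9042, 9465, 9888, 10311, 10734, 11157, 11580, 12003, 12426, 12849, 13272

student 1: 159
student 2: 159 + 423 = 582
student 3: 582 + 423 = 1005
student 4: 1005 + 423 = 1428
student 5: 1428 + 423 = 1851
student 6: 1851 + 423 = 2274
student 7: 2274 + 423 = 2697
student 8: 2697 + 423 = 3120
student 9: 3120 + 423 = 3543
student 10: 3543 + 423 = 3966
student 11: 3966 + 423 = 4389
student 12: 4389 + 423 = 4812
student 13: 4812 + 423 = 5235
student 14: 5235 + 423 = 5658
student 15: 5658 + 423 = 6081
student 16: 6081 + 423 = 6504
student 17: 6504 + 423 = 6927
student 18: 6927 + 423 = 7350
student 19: 7350 + 423 = 7773
student 20: 7773 + 423 = 8196
student 21: 8196 + 423 = 8619
student 22: 8619 + 423 = 9042
student 23: 9042 + 423 = 9465
student 24: 9465 + 423 = 9888
student 25: 9888 + 423 = 10311
student 26: 10311 + 423 = 10734
student 27: 10734 + 423 = 11157
student 28: 11157 + 423 = 11580
student 29: 11580 + 423 = 12003
student 30: 12003 + 423 = 12426
student 31: 12426 + 423 = 12849
student 32: 12849 + 423 = 13272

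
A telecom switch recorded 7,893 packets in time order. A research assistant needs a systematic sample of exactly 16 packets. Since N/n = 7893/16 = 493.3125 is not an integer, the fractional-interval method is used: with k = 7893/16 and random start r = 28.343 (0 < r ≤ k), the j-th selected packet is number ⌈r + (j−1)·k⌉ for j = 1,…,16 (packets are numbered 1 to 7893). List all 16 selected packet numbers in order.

29, 522, 1015, 1509, 2002, 2495, 2989, 3482, 3975, 4469, 4962, 5455, 5949, 6442, 6935, 7429

j=1: r + 0k = 28.343 → ⌈·⌉ = 29
j=2: r + 1k = 521.6555 → ⌈·⌉ = 522
j=3: r + 2k = 1014.968 → ⌈·⌉ = 1015
j=4: r + 3k = 1508.2805 → ⌈·⌉ = 1509
j=5: r + 4k = 2001.593 → ⌈·⌉ = 2002
j=6: r + 5k = 2494.9055 → ⌈·⌉ = 2495
j=7: r + 6k = 2988.218 → ⌈·⌉ = 2989
j=8: r + 7k = 3481.5305 → ⌈·⌉ = 3482
j=9: r + 8k = 3974.843 → ⌈·⌉ = 3975
j=10: r + 9k = 4468.1555 → ⌈·⌉ = 4469
j=11: r + 10k = 4961.468 → ⌈·⌉ = 4962
j=12: r + 11k = 5454.7805 → ⌈·⌉ = 5455
j=13: r + 12k = 5948.093 → ⌈·⌉ = 5949
j=14: r + 13k = 6441.4055 → ⌈·⌉ = 6442
j=15: r + 14k = 6934.718 → ⌈·⌉ = 6935
j=16: r + 15k = 7428.0305 → ⌈·⌉ = 7429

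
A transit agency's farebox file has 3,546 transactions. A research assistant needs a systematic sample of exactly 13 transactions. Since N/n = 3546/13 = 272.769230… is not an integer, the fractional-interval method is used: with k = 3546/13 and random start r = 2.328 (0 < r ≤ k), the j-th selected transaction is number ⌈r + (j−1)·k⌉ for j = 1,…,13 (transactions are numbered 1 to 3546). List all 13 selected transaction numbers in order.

j=1: r + 0k = 2.328 → ⌈·⌉ = 3
j=2: r + 1k = 275.097230… → ⌈·⌉ = 276
j=3: r + 2k = 547.866461… → ⌈·⌉ = 548
j=4: r + 3k = 820.635692… → ⌈·⌉ = 821
j=5: r + 4k = 1093.404923… → ⌈·⌉ = 1094
j=6: r + 5k = 1366.174153… → ⌈·⌉ = 1367
j=7: r + 6k = 1638.943384… → ⌈·⌉ = 1639
j=8: r + 7k = 1911.712615… → ⌈·⌉ = 1912
j=9: r + 8k = 2184.481846… → ⌈·⌉ = 2185
j=10: r + 9k = 2457.251076… → ⌈·⌉ = 2458
j=11: r + 10k = 2730.020307… → ⌈·⌉ = 2731
j=12: r + 11k = 3002.789538… → ⌈·⌉ = 3003
j=13: r + 12k = 3275.558769… → ⌈·⌉ = 3276

3, 276, 548, 821, 1094, 1367, 1639, 1912, 2185, 2458, 2731, 3003, 3276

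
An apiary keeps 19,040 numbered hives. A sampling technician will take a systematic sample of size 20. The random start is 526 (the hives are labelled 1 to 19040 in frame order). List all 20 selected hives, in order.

k = N/n = 19040/20 = 952
hive 1: 526
hive 2: 526 + 952 = 1478
hive 3: 1478 + 952 = 2430
hive 4: 2430 + 952 = 3382
hive 5: 3382 + 952 = 4334
hive 6: 4334 + 952 = 5286
hive 7: 5286 + 952 = 6238
hive 8: 6238 + 952 = 7190
hive 9: 7190 + 952 = 8142
hive 10: 8142 + 952 = 9094
hive 11: 9094 + 952 = 10046
hive 12: 10046 + 952 = 10998
hive 13: 10998 + 952 = 11950
hive 14: 11950 + 952 = 12902
hive 15: 12902 + 952 = 13854
hive 16: 13854 + 952 = 14806
hive 17: 14806 + 952 = 15758
hive 18: 15758 + 952 = 16710
hive 19: 16710 + 952 = 17662
hive 20: 17662 + 952 = 18614

526, 1478, 2430, 3382, 4334, 5286, 6238, 7190, 8142, 9094, 10046, 10998, 11950, 12902, 13854, 14806, 15758, 16710, 17662, 18614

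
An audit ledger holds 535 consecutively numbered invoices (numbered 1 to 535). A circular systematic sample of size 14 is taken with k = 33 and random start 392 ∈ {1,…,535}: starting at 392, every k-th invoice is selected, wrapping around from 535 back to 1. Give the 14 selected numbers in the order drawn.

392, 425, 458, 491, 524, 22, 55, 88, 121, 154, 187, 220, 253, 286

Selection 1: 392
Selection 2: 392 + 33 = 425
Selection 3: 425 + 33 = 458
Selection 4: 458 + 33 = 491
Selection 5: 491 + 33 = 524
Selection 6: 524 + 33 = 557 → 557 − 535 = 22
Selection 7: 22 + 33 = 55
Selection 8: 55 + 33 = 88
Selection 9: 88 + 33 = 121
Selection 10: 121 + 33 = 154
Selection 11: 154 + 33 = 187
Selection 12: 187 + 33 = 220
Selection 13: 220 + 33 = 253
Selection 14: 253 + 33 = 286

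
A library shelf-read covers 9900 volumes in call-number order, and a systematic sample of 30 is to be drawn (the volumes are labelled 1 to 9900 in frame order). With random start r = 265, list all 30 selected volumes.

k = N/n = 9900/30 = 330
volume 1: 265
volume 2: 265 + 330 = 595
volume 3: 595 + 330 = 925
volume 4: 925 + 330 = 1255
volume 5: 1255 + 330 = 1585
volume 6: 1585 + 330 = 1915
volume 7: 1915 + 330 = 2245
volume 8: 2245 + 330 = 2575
volume 9: 2575 + 330 = 2905
volume 10: 2905 + 330 = 3235
volume 11: 3235 + 330 = 3565
volume 12: 3565 + 330 = 3895
volume 13: 3895 + 330 = 4225
volume 14: 4225 + 330 = 4555
volume 15: 4555 + 330 = 4885
volume 16: 4885 + 330 = 5215
volume 17: 5215 + 330 = 5545
volume 18: 5545 + 330 = 5875
volume 19: 5875 + 330 = 6205
volume 20: 6205 + 330 = 6535
volume 21: 6535 + 330 = 6865
volume 22: 6865 + 330 = 7195
volume 23: 7195 + 330 = 7525
volume 24: 7525 + 330 = 7855
volume 25: 7855 + 330 = 8185
volume 26: 8185 + 330 = 8515
volume 27: 8515 + 330 = 8845
volume 28: 8845 + 330 = 9175
volume 29: 9175 + 330 = 9505
volume 30: 9505 + 330 = 9835

265, 595, 925, 1255, 1585, 1915, 2245, 2575, 2905, 3235, 3565, 3895, 4225, 4555, 4885, 5215, 5545, 5875, 6205, 6535, 6865, 7195, 7525, 7855, 8185, 8515, 8845, 9175, 9505, 9835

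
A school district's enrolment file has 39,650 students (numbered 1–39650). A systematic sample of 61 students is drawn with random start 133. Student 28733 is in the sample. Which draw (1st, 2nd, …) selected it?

k = 39650/61 = 650
position = (28733 − 133)/650 + 1 = 28600/650 + 1 = 44 + 1 = 45

45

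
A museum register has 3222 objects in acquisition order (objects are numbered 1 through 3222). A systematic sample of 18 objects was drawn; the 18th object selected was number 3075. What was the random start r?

k = 3222/18 = 179
r = 3075 − (18−1)×179 = 3075 − 3043 = 32

32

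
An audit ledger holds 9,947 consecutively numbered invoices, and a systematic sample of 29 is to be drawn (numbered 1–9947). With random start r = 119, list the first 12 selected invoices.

119, 462, 805, 1148, 1491, 1834, 2177, 2520, 2863, 3206, 3549, 3892

k = N/n = 9947/29 = 343
invoice 1: 119
invoice 2: 119 + 343 = 462
invoice 3: 462 + 343 = 805
invoice 4: 805 + 343 = 1148
invoice 5: 1148 + 343 = 1491
invoice 6: 1491 + 343 = 1834
invoice 7: 1834 + 343 = 2177
invoice 8: 2177 + 343 = 2520
invoice 9: 2520 + 343 = 2863
invoice 10: 2863 + 343 = 3206
invoice 11: 3206 + 343 = 3549
invoice 12: 3549 + 343 = 3892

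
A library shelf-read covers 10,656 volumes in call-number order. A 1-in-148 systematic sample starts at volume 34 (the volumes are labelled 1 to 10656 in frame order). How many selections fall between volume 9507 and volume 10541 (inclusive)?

k = 148
First selection ≥ 9507: 34 + ⌈(9507−34)/148⌉·148 = 34 + 65×148 = 9654
Last selection ≤ 10541: 34 + ⌊(10541−34)/148⌋·148 = 34 + 70×148 = 10394
Count = 70 − 65 + 1 = 6

6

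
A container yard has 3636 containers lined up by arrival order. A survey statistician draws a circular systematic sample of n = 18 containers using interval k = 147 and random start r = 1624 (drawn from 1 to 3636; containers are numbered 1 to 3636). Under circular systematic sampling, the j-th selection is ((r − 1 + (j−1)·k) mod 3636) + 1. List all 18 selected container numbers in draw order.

1624, 1771, 1918, 2065, 2212, 2359, 2506, 2653, 2800, 2947, 3094, 3241, 3388, 3535, 46, 193, 340, 487

Selection 1: 1624
Selection 2: 1624 + 147 = 1771
Selection 3: 1771 + 147 = 1918
Selection 4: 1918 + 147 = 2065
Selection 5: 2065 + 147 = 2212
Selection 6: 2212 + 147 = 2359
Selection 7: 2359 + 147 = 2506
Selection 8: 2506 + 147 = 2653
Selection 9: 2653 + 147 = 2800
Selection 10: 2800 + 147 = 2947
Selection 11: 2947 + 147 = 3094
Selection 12: 3094 + 147 = 3241
Selection 13: 3241 + 147 = 3388
Selection 14: 3388 + 147 = 3535
Selection 15: 3535 + 147 = 3682 → 3682 − 3636 = 46
Selection 16: 46 + 147 = 193
Selection 17: 193 + 147 = 340
Selection 18: 340 + 147 = 487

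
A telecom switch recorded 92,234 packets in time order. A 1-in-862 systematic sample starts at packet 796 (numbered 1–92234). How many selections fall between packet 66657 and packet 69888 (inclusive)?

k = 862
First selection ≥ 66657: 796 + ⌈(66657−796)/862⌉·862 = 796 + 77×862 = 67170
Last selection ≤ 69888: 796 + ⌊(69888−796)/862⌋·862 = 796 + 80×862 = 69756
Count = 80 − 77 + 1 = 4

4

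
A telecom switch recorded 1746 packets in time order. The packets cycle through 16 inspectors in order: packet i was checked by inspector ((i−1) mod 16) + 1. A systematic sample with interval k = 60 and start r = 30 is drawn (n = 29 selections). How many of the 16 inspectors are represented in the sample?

Consecutive selections differ by k = 60, so their inspector numbers differ by 60 mod 16 = 12.
gcd(60, 16) = 4, so the sample visits 16/4 = 4 distinct residues mod 16.
Start 30 is inspector 14; the inspectors hit are 2, 6, 10, 14.

4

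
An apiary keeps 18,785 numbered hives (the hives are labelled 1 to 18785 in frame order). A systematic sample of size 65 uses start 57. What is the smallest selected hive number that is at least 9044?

9305

k = 18785/65 = 289
Steps past start: ⌈(9044 − 57)/289⌉ = ⌈8987/289⌉ = 32
Selected hive: 57 + 32×289 = 9305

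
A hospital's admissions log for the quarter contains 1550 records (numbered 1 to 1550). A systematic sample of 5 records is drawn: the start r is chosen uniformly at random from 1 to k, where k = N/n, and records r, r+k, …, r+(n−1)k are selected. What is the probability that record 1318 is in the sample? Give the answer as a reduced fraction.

1/310

k = 1550/5 = 310.
Record 1318 is selected iff r ≡ 1318 (mod 310); exactly one such r in {1,…,310}.
Inclusion probability = 1/310.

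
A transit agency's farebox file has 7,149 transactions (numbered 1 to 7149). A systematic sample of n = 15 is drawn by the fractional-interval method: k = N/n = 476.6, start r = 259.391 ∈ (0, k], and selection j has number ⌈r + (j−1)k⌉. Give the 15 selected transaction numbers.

j=1: r + 0k = 259.391 → ⌈·⌉ = 260
j=2: r + 1k = 735.991 → ⌈·⌉ = 736
j=3: r + 2k = 1212.591 → ⌈·⌉ = 1213
j=4: r + 3k = 1689.191 → ⌈·⌉ = 1690
j=5: r + 4k = 2165.791 → ⌈·⌉ = 2166
j=6: r + 5k = 2642.391 → ⌈·⌉ = 2643
j=7: r + 6k = 3118.991 → ⌈·⌉ = 3119
j=8: r + 7k = 3595.591 → ⌈·⌉ = 3596
j=9: r + 8k = 4072.191 → ⌈·⌉ = 4073
j=10: r + 9k = 4548.791 → ⌈·⌉ = 4549
j=11: r + 10k = 5025.391 → ⌈·⌉ = 5026
j=12: r + 11k = 5501.991 → ⌈·⌉ = 5502
j=13: r + 12k = 5978.591 → ⌈·⌉ = 5979
j=14: r + 13k = 6455.191 → ⌈·⌉ = 6456
j=15: r + 14k = 6931.791 → ⌈·⌉ = 6932

260, 736, 1213, 1690, 2166, 2643, 3119, 3596, 4073, 4549, 5026, 5502, 5979, 6456, 6932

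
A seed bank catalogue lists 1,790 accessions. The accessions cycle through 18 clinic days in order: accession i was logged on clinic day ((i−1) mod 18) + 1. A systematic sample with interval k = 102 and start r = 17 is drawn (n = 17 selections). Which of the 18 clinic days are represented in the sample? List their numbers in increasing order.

Consecutive selections differ by k = 102, so their clinic day numbers differ by 102 mod 18 = 12.
gcd(102, 18) = 6, so the sample visits 18/6 = 3 distinct residues mod 18.
Start 17 is clinic day 17; the clinic days hit are 5, 11, 17.

5, 11, 17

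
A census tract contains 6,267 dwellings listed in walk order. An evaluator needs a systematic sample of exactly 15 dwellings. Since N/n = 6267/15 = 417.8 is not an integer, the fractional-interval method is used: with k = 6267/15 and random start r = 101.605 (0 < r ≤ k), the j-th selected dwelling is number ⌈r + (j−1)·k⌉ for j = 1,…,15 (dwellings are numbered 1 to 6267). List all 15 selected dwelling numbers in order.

j=1: r + 0k = 101.605 → ⌈·⌉ = 102
j=2: r + 1k = 519.405 → ⌈·⌉ = 520
j=3: r + 2k = 937.205 → ⌈·⌉ = 938
j=4: r + 3k = 1355.005 → ⌈·⌉ = 1356
j=5: r + 4k = 1772.805 → ⌈·⌉ = 1773
j=6: r + 5k = 2190.605 → ⌈·⌉ = 2191
j=7: r + 6k = 2608.405 → ⌈·⌉ = 2609
j=8: r + 7k = 3026.205 → ⌈·⌉ = 3027
j=9: r + 8k = 3444.005 → ⌈·⌉ = 3445
j=10: r + 9k = 3861.805 → ⌈·⌉ = 3862
j=11: r + 10k = 4279.605 → ⌈·⌉ = 4280
j=12: r + 11k = 4697.405 → ⌈·⌉ = 4698
j=13: r + 12k = 5115.205 → ⌈·⌉ = 5116
j=14: r + 13k = 5533.005 → ⌈·⌉ = 5534
j=15: r + 14k = 5950.805 → ⌈·⌉ = 5951

102, 520, 938, 1356, 1773, 2191, 2609, 3027, 3445, 3862, 4280, 4698, 5116, 5534, 5951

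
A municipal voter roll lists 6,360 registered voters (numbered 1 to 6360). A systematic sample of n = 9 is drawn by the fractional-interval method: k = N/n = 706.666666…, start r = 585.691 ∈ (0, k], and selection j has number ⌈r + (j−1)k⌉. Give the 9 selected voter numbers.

586, 1293, 2000, 2706, 3413, 4120, 4826, 5533, 6240

j=1: r + 0k = 585.691 → ⌈·⌉ = 586
j=2: r + 1k = 1292.357666… → ⌈·⌉ = 1293
j=3: r + 2k = 1999.024333… → ⌈·⌉ = 2000
j=4: r + 3k = 2705.691 → ⌈·⌉ = 2706
j=5: r + 4k = 3412.357666… → ⌈·⌉ = 3413
j=6: r + 5k = 4119.024333… → ⌈·⌉ = 4120
j=7: r + 6k = 4825.691 → ⌈·⌉ = 4826
j=8: r + 7k = 5532.357666… → ⌈·⌉ = 5533
j=9: r + 8k = 6239.024333… → ⌈·⌉ = 6240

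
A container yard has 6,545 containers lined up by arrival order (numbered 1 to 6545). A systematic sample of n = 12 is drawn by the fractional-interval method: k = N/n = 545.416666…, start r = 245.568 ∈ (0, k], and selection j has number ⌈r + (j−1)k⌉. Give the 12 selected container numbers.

j=1: r + 0k = 245.568 → ⌈·⌉ = 246
j=2: r + 1k = 790.984666… → ⌈·⌉ = 791
j=3: r + 2k = 1336.401333… → ⌈·⌉ = 1337
j=4: r + 3k = 1881.818 → ⌈·⌉ = 1882
j=5: r + 4k = 2427.234666… → ⌈·⌉ = 2428
j=6: r + 5k = 2972.651333… → ⌈·⌉ = 2973
j=7: r + 6k = 3518.068 → ⌈·⌉ = 3519
j=8: r + 7k = 4063.484666… → ⌈·⌉ = 4064
j=9: r + 8k = 4608.901333… → ⌈·⌉ = 4609
j=10: r + 9k = 5154.318 → ⌈·⌉ = 5155
j=11: r + 10k = 5699.734666… → ⌈·⌉ = 5700
j=12: r + 11k = 6245.151333… → ⌈·⌉ = 6246

246, 791, 1337, 1882, 2428, 2973, 3519, 4064, 4609, 5155, 5700, 6246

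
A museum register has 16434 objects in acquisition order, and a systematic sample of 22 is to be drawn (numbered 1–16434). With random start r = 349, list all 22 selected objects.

349, 1096, 1843, 2590, 3337, 4084, 4831, 5578, 6325, 7072, 7819, 8566, 9313, 10060, 10807, 11554, 12301, 13048, 13795, 14542, 15289, 16036

k = N/n = 16434/22 = 747
object 1: 349
object 2: 349 + 747 = 1096
object 3: 1096 + 747 = 1843
object 4: 1843 + 747 = 2590
object 5: 2590 + 747 = 3337
object 6: 3337 + 747 = 4084
object 7: 4084 + 747 = 4831
object 8: 4831 + 747 = 5578
object 9: 5578 + 747 = 6325
object 10: 6325 + 747 = 7072
object 11: 7072 + 747 = 7819
object 12: 7819 + 747 = 8566
object 13: 8566 + 747 = 9313
object 14: 9313 + 747 = 10060
object 15: 10060 + 747 = 10807
object 16: 10807 + 747 = 11554
object 17: 11554 + 747 = 12301
object 18: 12301 + 747 = 13048
object 19: 13048 + 747 = 13795
object 20: 13795 + 747 = 14542
object 21: 14542 + 747 = 15289
object 22: 15289 + 747 = 16036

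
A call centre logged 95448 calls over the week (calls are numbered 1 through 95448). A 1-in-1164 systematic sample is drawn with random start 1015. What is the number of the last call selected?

k = 1164
82nd selection = r + (82−1)·k = 1015 + 81×1164 = 1015 + 94284 = 95299

95299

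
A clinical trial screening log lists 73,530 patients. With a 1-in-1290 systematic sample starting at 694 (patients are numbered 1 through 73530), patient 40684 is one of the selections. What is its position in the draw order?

32

k = 1290
position = (40684 − 694)/1290 + 1 = 39990/1290 + 1 = 31 + 1 = 32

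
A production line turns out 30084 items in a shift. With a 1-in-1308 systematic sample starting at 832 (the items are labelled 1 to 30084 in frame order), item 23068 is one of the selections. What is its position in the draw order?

k = 1308
position = (23068 − 832)/1308 + 1 = 22236/1308 + 1 = 17 + 1 = 18

18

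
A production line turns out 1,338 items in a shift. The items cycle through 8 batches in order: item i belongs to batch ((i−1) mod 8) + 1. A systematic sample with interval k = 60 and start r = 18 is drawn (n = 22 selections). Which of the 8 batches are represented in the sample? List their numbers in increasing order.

Consecutive selections differ by k = 60, so their batch numbers differ by 60 mod 8 = 4.
gcd(60, 8) = 4, so the sample visits 8/4 = 2 distinct residues mod 8.
Start 18 is batch 2; the batches hit are 2, 6.

2, 6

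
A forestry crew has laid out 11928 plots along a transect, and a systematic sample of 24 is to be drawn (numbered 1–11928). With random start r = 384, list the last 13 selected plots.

k = N/n = 11928/24 = 497
12th selection = 384 + 11×497 = 5851
13th: 5851 + 497 = 6348
14th: 6348 + 497 = 6845
15th: 6845 + 497 = 7342
16th: 7342 + 497 = 7839
17th: 7839 + 497 = 8336
18th: 8336 + 497 = 8833
19th: 8833 + 497 = 9330
20th: 9330 + 497 = 9827
21st: 9827 + 497 = 10324
22nd: 10324 + 497 = 10821
23rd: 10821 + 497 = 11318
24th: 11318 + 497 = 11815

5851, 6348, 6845, 7342, 7839, 8336, 8833, 9330, 9827, 10324, 10821, 11318, 11815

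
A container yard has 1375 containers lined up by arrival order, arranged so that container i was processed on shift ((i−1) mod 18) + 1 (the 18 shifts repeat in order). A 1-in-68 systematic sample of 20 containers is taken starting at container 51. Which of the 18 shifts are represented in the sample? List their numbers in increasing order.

Consecutive selections differ by k = 68, so their shift numbers differ by 68 mod 18 = 14.
gcd(68, 18) = 2, so the sample visits 18/2 = 9 distinct residues mod 18.
Start 51 is shift 15; the shifts hit are 1, 3, 5, 7, 9, 11, 13, 15, 17.

1, 3, 5, 7, 9, 11, 13, 15, 17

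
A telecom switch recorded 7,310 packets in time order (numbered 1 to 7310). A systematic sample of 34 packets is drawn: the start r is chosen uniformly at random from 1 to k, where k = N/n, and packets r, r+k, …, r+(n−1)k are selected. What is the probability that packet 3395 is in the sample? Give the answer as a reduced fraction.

1/215

k = 7310/34 = 215.
Packet 3395 is selected iff r ≡ 3395 (mod 215); exactly one such r in {1,…,215}.
Inclusion probability = 1/215.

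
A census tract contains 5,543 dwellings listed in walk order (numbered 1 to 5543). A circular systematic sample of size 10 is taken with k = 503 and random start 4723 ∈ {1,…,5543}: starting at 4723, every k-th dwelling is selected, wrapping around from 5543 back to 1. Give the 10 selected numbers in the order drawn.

4723, 5226, 186, 689, 1192, 1695, 2198, 2701, 3204, 3707

Selection 1: 4723
Selection 2: 4723 + 503 = 5226
Selection 3: 5226 + 503 = 5729 → 5729 − 5543 = 186
Selection 4: 186 + 503 = 689
Selection 5: 689 + 503 = 1192
Selection 6: 1192 + 503 = 1695
Selection 7: 1695 + 503 = 2198
Selection 8: 2198 + 503 = 2701
Selection 9: 2701 + 503 = 3204
Selection 10: 3204 + 503 = 3707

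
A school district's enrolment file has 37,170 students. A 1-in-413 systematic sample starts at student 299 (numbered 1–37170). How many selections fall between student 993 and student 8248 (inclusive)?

18

k = 413
First selection ≥ 993: 299 + ⌈(993−299)/413⌉·413 = 299 + 2×413 = 1125
Last selection ≤ 8248: 299 + ⌊(8248−299)/413⌋·413 = 299 + 19×413 = 8146
Count = 19 − 2 + 1 = 18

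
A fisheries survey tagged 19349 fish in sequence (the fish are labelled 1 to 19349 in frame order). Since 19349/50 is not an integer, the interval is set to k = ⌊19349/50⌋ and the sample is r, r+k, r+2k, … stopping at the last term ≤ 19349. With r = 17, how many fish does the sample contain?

51

k = ⌊19349/50⌋ = 386
Achieved size = ⌊(19349 − 17)/386⌋ + 1 = ⌊19332/386⌋ + 1 = 50 + 1 = 51
(last selection: 17 + 50×386 = 19317 ≤ 19349; next would be 19703 > 19349)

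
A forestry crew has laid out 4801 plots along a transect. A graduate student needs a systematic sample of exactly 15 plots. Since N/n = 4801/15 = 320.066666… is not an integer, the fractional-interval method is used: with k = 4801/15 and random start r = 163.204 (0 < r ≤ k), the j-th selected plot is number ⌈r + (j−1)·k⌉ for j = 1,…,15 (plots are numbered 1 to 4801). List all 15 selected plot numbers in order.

164, 484, 804, 1124, 1444, 1764, 2084, 2404, 2724, 3044, 3364, 3684, 4005, 4325, 4645

j=1: r + 0k = 163.204 → ⌈·⌉ = 164
j=2: r + 1k = 483.270666… → ⌈·⌉ = 484
j=3: r + 2k = 803.337333… → ⌈·⌉ = 804
j=4: r + 3k = 1123.404 → ⌈·⌉ = 1124
j=5: r + 4k = 1443.470666… → ⌈·⌉ = 1444
j=6: r + 5k = 1763.537333… → ⌈·⌉ = 1764
j=7: r + 6k = 2083.604 → ⌈·⌉ = 2084
j=8: r + 7k = 2403.670666… → ⌈·⌉ = 2404
j=9: r + 8k = 2723.737333… → ⌈·⌉ = 2724
j=10: r + 9k = 3043.804 → ⌈·⌉ = 3044
j=11: r + 10k = 3363.870666… → ⌈·⌉ = 3364
j=12: r + 11k = 3683.937333… → ⌈·⌉ = 3684
j=13: r + 12k = 4004.004 → ⌈·⌉ = 4005
j=14: r + 13k = 4324.070666… → ⌈·⌉ = 4325
j=15: r + 14k = 4644.137333… → ⌈·⌉ = 4645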